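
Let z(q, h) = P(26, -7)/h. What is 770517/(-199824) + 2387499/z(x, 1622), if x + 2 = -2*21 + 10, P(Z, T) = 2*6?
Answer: 118757382173/368 ≈ 3.2271e+8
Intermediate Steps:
P(Z, T) = 12
x = -34 (x = -2 + (-2*21 + 10) = -2 + (-42 + 10) = -2 - 32 = -34)
z(q, h) = 12/h
770517/(-199824) + 2387499/z(x, 1622) = 770517/(-199824) + 2387499/((12/1622)) = 770517*(-1/199824) + 2387499/((12*(1/1622))) = -1419/368 + 2387499/(6/811) = -1419/368 + 2387499*(811/6) = -1419/368 + 645420563/2 = 118757382173/368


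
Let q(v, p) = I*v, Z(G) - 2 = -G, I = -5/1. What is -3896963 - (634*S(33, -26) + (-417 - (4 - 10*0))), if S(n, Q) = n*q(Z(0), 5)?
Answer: -3687322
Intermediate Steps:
I = -5 (I = -5*1 = -5)
Z(G) = 2 - G
q(v, p) = -5*v
S(n, Q) = -10*n (S(n, Q) = n*(-5*(2 - 1*0)) = n*(-5*(2 + 0)) = n*(-5*2) = n*(-10) = -10*n)
-3896963 - (634*S(33, -26) + (-417 - (4 - 10*0))) = -3896963 - (634*(-10*33) + (-417 - (4 - 10*0))) = -3896963 - (634*(-330) + (-417 - (4 + 0))) = -3896963 - (-209220 + (-417 - 1*4)) = -3896963 - (-209220 + (-417 - 4)) = -3896963 - (-209220 - 421) = -3896963 - 1*(-209641) = -3896963 + 209641 = -3687322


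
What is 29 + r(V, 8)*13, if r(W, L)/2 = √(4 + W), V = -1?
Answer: 29 + 26*√3 ≈ 74.033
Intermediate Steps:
r(W, L) = 2*√(4 + W)
29 + r(V, 8)*13 = 29 + (2*√(4 - 1))*13 = 29 + (2*√3)*13 = 29 + 26*√3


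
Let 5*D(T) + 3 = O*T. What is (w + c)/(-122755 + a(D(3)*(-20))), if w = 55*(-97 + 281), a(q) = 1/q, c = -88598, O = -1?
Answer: 1883472/2946119 ≈ 0.63931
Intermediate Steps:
D(T) = -3/5 - T/5 (D(T) = -3/5 + (-T)/5 = -3/5 - T/5)
w = 10120 (w = 55*184 = 10120)
(w + c)/(-122755 + a(D(3)*(-20))) = (10120 - 88598)/(-122755 + 1/((-3/5 - 1/5*3)*(-20))) = -78478/(-122755 + 1/((-3/5 - 3/5)*(-20))) = -78478/(-122755 + 1/(-6/5*(-20))) = -78478/(-122755 + 1/24) = -78478/(-2946119/24) = -78478*(-24/2946119) = 1883472/2946119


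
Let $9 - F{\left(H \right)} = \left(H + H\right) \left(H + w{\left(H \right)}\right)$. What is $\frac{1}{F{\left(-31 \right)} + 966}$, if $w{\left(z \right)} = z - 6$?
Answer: $- \frac{1}{3241} \approx -0.00030855$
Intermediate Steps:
$w{\left(z \right)} = -6 + z$ ($w{\left(z \right)} = z - 6 = -6 + z$)
$F{\left(H \right)} = 9 - 2 H \left(-6 + 2 H\right)$ ($F{\left(H \right)} = 9 - \left(H + H\right) \left(H + \left(-6 + H\right)\right) = 9 - 2 H \left(-6 + 2 H\right)$)
$\frac{1}{F{\left(-31 \right)} + 966} = \frac{1}{\left(9 - 4 \left(-31\right)^{2} + 12 \left(-31\right)\right) + 966} = \frac{1}{\left(9 - 3844 - 372\right) + 966} = \frac{1}{-4207 + 966} = \frac{1}{-3241} = - \frac{1}{3241}$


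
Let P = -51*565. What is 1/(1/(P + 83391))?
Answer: 54576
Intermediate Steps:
P = -28815
1/(1/(P + 83391)) = 1/(1/(-28815 + 83391)) = 1/(1/54576) = 54576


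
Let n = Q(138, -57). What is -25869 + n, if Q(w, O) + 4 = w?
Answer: -25735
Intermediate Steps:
Q(w, O) = -4 + w
n = 134 (n = -4 + 138 = 134)
-25869 + n = -25869 + 134 = -25735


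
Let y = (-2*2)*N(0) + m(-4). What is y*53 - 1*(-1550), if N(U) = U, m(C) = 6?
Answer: 1868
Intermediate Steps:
y = 6 (y = -2*2*0 + 6 = -4*0 + 6 = 0 + 6 = 6)
y*53 - 1*(-1550) = 6*53 - 1*(-1550) = 318 + 1550 = 1868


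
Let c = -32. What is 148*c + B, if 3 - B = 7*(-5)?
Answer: -4698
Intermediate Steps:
B = 38 (B = 3 - 7*(-5) = 3 - 1*(-35) = 3 + 35 = 38)
148*c + B = 148*(-32) + 38 = -4736 + 38 = -4698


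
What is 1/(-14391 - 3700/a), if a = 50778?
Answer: -25389/365374949 ≈ -6.9487e-5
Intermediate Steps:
1/(-14391 - 3700/a) = 1/(-14391 - 3700/50778) = 1/(-14391 - 3700*1/50778) = 1/(-14391 - 1850/25389) = 1/(-365374949/25389) = -25389/365374949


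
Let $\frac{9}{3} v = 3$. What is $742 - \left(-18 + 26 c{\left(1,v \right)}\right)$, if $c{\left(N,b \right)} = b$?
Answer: $734$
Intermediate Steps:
$v = 1$ ($v = \frac{1}{3} \cdot 3 = 1$)
$742 - \left(-18 + 26 c{\left(1,v \right)}\right) = 742 + \left(\left(-26\right) 1 + 18\right) = 742 + \left(-26 + 18\right) = 742 - 8 = 734$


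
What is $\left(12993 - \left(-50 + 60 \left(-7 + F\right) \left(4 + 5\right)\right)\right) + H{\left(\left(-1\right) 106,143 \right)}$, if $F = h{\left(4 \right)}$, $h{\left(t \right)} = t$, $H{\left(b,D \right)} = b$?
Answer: $14557$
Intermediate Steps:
$F = 4$
$\left(12993 - \left(-50 + 60 \left(-7 + F\right) \left(4 + 5\right)\right)\right) + H{\left(\left(-1\right) 106,143 \right)} = \left(12993 - \left(-50 + 60 \left(-7 + 4\right) \left(4 + 5\right)\right)\right) - 106 = \left(12993 - \left(-50 + 60 \left(\left(-3\right) 9\right)\right)\right) - 106 = \left(12993 + \left(\left(-60\right) \left(-27\right) + 50\right)\right) - 106 = \left(12993 + \left(1620 + 50\right)\right) - 106 = \left(12993 + 1670\right) - 106 = 14663 - 106 = 14557$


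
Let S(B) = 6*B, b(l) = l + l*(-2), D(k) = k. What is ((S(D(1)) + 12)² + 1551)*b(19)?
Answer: -35625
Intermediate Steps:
b(l) = -l (b(l) = l - 2*l = -l)
((S(D(1)) + 12)² + 1551)*b(19) = ((6*1 + 12)² + 1551)*(-1*19) = ((6 + 12)² + 1551)*(-19) = (18² + 1551)*(-19) = (324 + 1551)*(-19) = 1875*(-19) = -35625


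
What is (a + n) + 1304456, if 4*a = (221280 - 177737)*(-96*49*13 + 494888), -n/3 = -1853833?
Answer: 4728407617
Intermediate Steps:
n = 5561499 (n = -3*(-1853833) = 5561499)
a = 4721541662 (a = ((221280 - 177737)*(-96*49*13 + 494888))/4 = (43543*(-4704*13 + 494888))/4 = (43543*(-61152 + 494888))/4 = (43543*433736)/4 = (¼)*18886166648 = 4721541662)
(a + n) + 1304456 = (4721541662 + 5561499) + 1304456 = 4727103161 + 1304456 = 4728407617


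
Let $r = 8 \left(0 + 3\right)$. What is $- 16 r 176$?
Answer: $-67584$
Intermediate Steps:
$r = 24$ ($r = 8 \cdot 3 = 24$)
$- 16 r 176 = \left(-16\right) 24 \cdot 176 = \left(-384\right) 176 = -67584$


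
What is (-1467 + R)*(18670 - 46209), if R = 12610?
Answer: -306867077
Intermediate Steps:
(-1467 + R)*(18670 - 46209) = (-1467 + 12610)*(18670 - 46209) = 11143*(-27539) = -306867077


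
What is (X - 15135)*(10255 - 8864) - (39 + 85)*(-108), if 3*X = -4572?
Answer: -23159277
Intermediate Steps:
X = -1524 (X = (⅓)*(-4572) = -1524)
(X - 15135)*(10255 - 8864) - (39 + 85)*(-108) = (-1524 - 15135)*(10255 - 8864) - (39 + 85)*(-108) = -16659*1391 - 124*(-108) = -23172669 - 1*(-13392) = -23172669 + 13392 = -23159277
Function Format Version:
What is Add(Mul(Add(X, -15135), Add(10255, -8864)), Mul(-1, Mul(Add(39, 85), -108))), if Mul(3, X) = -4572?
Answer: -23159277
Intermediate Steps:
X = -1524 (X = Mul(Rational(1, 3), -4572) = -1524)
Add(Mul(Add(X, -15135), Add(10255, -8864)), Mul(-1, Mul(Add(39, 85), -108))) = Add(Mul(Add(-1524, -15135), Add(10255, -8864)), Mul(-1, Mul(Add(39, 85), -108))) = Add(Mul(-16659, 1391), Mul(-1, Mul(124, -108))) = Add(-23172669, Mul(-1, -13392)) = Add(-23172669, 13392) = -23159277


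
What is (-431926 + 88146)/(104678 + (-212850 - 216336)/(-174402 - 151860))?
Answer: -18693725060/5692147137 ≈ -3.2841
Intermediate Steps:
(-431926 + 88146)/(104678 + (-212850 - 216336)/(-174402 - 151860)) = -343780/(104678 - 429186/(-326262)) = -343780/(104678 - 429186*(-1/326262)) = -343780/(104678 + 71531/54377) = -343780/5692147137/54377 = -343780*54377/5692147137 = -18693725060/5692147137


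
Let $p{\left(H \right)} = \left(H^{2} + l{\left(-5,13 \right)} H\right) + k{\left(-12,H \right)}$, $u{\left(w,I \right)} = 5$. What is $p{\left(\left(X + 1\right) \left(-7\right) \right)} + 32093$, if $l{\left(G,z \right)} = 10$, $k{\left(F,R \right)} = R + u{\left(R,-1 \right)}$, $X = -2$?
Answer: $32224$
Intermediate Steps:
$k{\left(F,R \right)} = 5 + R$ ($k{\left(F,R \right)} = R + 5 = 5 + R$)
$p{\left(H \right)} = 5 + H^{2} + 11 H$ ($p{\left(H \right)} = \left(H^{2} + 10 H\right) + \left(5 + H\right) = 5 + H^{2} + 11 H$)
$p{\left(\left(X + 1\right) \left(-7\right) \right)} + 32093 = \left(5 + \left(\left(-2 + 1\right) \left(-7\right)\right)^{2} + 11 \left(-2 + 1\right) \left(-7\right)\right) + 32093 = \left(5 + \left(\left(-1\right) \left(-7\right)\right)^{2} + 11 \left(\left(-1\right) \left(-7\right)\right)\right) + 32093 = \left(5 + 7^{2} + 11 \cdot 7\right) + 32093 = \left(5 + 49 + 77\right) + 32093 = 131 + 32093 = 32224$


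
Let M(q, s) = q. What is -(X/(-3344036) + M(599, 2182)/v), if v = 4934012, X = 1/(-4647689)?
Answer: -68453540921203/563857415974462718 ≈ -0.00012140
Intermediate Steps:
X = -1/4647689 ≈ -2.1516e-7
-(X/(-3344036) + M(599, 2182)/v) = -(-1/4647689/(-3344036) + 599/4934012) = -(-1/4647689*(-1/3344036) + 599*(1/4934012)) = -(1/15542039332804 + 599/4934012) = -1*68453540921203/563857415974462718 = -68453540921203/563857415974462718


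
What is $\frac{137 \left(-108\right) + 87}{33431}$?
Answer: $- \frac{14709}{33431} \approx -0.43998$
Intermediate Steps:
$\frac{137 \left(-108\right) + 87}{33431} = \left(-14796 + 87\right) \frac{1}{33431} = \left(-14709\right) \frac{1}{33431} = - \frac{14709}{33431}$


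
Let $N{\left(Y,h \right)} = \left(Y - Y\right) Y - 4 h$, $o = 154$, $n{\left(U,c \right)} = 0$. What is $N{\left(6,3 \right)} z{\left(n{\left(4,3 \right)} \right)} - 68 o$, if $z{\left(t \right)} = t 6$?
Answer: $-10472$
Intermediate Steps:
$z{\left(t \right)} = 6 t$
$N{\left(Y,h \right)} = - 4 h$ ($N{\left(Y,h \right)} = 0 Y - 4 h = 0 - 4 h = - 4 h$)
$N{\left(6,3 \right)} z{\left(n{\left(4,3 \right)} \right)} - 68 o = \left(-4\right) 3 \cdot 6 \cdot 0 - 10472 = \left(-12\right) 0 - 10472 = 0 - 10472 = -10472$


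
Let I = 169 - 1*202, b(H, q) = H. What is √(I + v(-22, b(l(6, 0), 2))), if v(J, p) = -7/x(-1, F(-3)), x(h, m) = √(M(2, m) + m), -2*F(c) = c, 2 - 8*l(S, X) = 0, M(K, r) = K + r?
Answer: √(-825 - 35*√5)/5 ≈ 6.0109*I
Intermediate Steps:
l(S, X) = ¼ (l(S, X) = ¼ - ⅛*0 = ¼ + 0 = ¼)
F(c) = -c/2
x(h, m) = √(2 + 2*m) (x(h, m) = √((2 + m) + m) = √(2 + 2*m))
v(J, p) = -7*√5/5 (v(J, p) = -7/√(2 + 2*(-½*(-3))) = -7/√(2 + 2*(3/2)) = -7/√(2 + 3) = -7*√5/5)
I = -33 (I = 169 - 202 = -33)
√(I + v(-22, b(l(6, 0), 2))) = √(-33 - 7*√5/5)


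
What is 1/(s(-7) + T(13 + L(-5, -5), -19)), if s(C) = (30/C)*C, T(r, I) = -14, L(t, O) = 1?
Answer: 1/16 ≈ 0.062500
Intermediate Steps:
s(C) = 30
1/(s(-7) + T(13 + L(-5, -5), -19)) = 1/(30 - 14) = 1/16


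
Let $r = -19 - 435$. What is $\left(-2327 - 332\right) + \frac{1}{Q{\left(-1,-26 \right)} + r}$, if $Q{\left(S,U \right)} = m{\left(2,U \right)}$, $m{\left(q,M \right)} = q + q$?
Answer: $- \frac{1196551}{450} \approx -2659.0$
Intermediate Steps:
$m{\left(q,M \right)} = 2 q$
$Q{\left(S,U \right)} = 4$ ($Q{\left(S,U \right)} = 2 \cdot 2 = 4$)
$r = -454$ ($r = -19 - 435 = -454$)
$\left(-2327 - 332\right) + \frac{1}{Q{\left(-1,-26 \right)} + r} = \left(-2327 - 332\right) + \frac{1}{4 - 454} = -2659 + \frac{1}{-450} = -2659 - \frac{1}{450} = - \frac{1196551}{450}$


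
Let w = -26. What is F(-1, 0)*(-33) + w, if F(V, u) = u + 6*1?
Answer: -224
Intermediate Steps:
F(V, u) = 6 + u (F(V, u) = u + 6 = 6 + u)
F(-1, 0)*(-33) + w = (6 + 0)*(-33) - 26 = 6*(-33) - 26 = -198 - 26 = -224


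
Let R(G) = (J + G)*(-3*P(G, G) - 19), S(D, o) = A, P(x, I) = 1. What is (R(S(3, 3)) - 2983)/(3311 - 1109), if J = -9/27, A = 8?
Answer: -9455/6606 ≈ -1.4313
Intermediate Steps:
S(D, o) = 8
J = -⅓ (J = -9*1/27 = -⅓ ≈ -0.33333)
R(G) = 22/3 - 22*G (R(G) = (-⅓ + G)*(-3*1 - 19) = (-⅓ + G)*(-3 - 19) = (-⅓ + G)*(-22) = 22/3 - 22*G)
(R(S(3, 3)) - 2983)/(3311 - 1109) = ((22/3 - 22*8) - 2983)/(3311 - 1109) = ((22/3 - 176) - 2983)/2202 = (-506/3 - 2983)*(1/2202) = -9455/3*1/2202 = -9455/6606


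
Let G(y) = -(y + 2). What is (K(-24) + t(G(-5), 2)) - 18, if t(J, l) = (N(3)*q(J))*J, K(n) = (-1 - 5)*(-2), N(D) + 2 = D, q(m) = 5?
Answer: 9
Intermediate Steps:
N(D) = -2 + D
K(n) = 12 (K(n) = -6*(-2) = 12)
G(y) = -2 - y (G(y) = -(2 + y) = -2 - y)
t(J, l) = 5*J (t(J, l) = ((-2 + 3)*5)*J = (1*5)*J = 5*J)
(K(-24) + t(G(-5), 2)) - 18 = (12 + 5*(-2 - 1*(-5))) - 18 = (12 + 5*(-2 + 5)) - 18 = (12 + 5*3) - 18 = (12 + 15) - 18 = 27 - 18 = 9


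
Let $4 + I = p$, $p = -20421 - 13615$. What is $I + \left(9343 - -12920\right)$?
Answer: $-11777$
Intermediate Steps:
$p = -34036$ ($p = -20421 - 13615 = -34036$)
$I = -34040$ ($I = -4 - 34036 = -34040$)
$I + \left(9343 - -12920\right) = -34040 + \left(9343 - -12920\right) = -34040 + \left(9343 + 12920\right) = -34040 + 22263 = -11777$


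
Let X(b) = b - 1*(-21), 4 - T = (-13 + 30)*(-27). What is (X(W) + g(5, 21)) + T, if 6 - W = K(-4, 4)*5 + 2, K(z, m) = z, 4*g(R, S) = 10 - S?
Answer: 2021/4 ≈ 505.25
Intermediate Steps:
g(R, S) = 5/2 - S/4 (g(R, S) = (10 - S)/4 = 5/2 - S/4)
W = 24 (W = 6 - (-4*5 + 2) = 6 - (-20 + 2) = 6 - 1*(-18) = 6 + 18 = 24)
T = 463 (T = 4 - (-13 + 30)*(-27) = 4 - 17*(-27) = 4 - 1*(-459) = 4 + 459 = 463)
X(b) = 21 + b (X(b) = b + 21 = 21 + b)
(X(W) + g(5, 21)) + T = ((21 + 24) + (5/2 - ¼*21)) + 463 = (45 + (5/2 - 21/4)) + 463 = (45 - 11/4) + 463 = 169/4 + 463 = 2021/4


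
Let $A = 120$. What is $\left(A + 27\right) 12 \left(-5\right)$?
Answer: $-8820$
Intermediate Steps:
$\left(A + 27\right) 12 \left(-5\right) = \left(120 + 27\right) 12 \left(-5\right) = 147 \left(-60\right) = -8820$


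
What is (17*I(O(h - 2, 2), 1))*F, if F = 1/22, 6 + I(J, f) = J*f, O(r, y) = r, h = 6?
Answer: -17/11 ≈ -1.5455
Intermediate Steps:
I(J, f) = -6 + J*f
F = 1/22 ≈ 0.045455
(17*I(O(h - 2, 2), 1))*F = (17*(-6 + (6 - 2)*1))*(1/22) = (17*(-6 + 4*1))*(1/22) = (17*(-6 + 4))*(1/22) = (17*(-2))*(1/22) = -34*1/22 = -17/11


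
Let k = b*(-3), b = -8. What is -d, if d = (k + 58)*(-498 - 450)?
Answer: 77736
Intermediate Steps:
k = 24 (k = -8*(-3) = 24)
d = -77736 (d = (24 + 58)*(-498 - 450) = 82*(-948) = -77736)
-d = -1*(-77736) = 77736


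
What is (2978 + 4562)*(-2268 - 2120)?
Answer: -33085520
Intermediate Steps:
(2978 + 4562)*(-2268 - 2120) = 7540*(-4388) = -33085520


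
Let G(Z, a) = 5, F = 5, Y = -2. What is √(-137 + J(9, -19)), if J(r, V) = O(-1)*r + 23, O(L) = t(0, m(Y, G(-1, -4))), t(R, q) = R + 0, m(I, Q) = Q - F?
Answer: I*√114 ≈ 10.677*I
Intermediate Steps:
m(I, Q) = -5 + Q (m(I, Q) = Q - 1*5 = Q - 5 = -5 + Q)
t(R, q) = R
O(L) = 0
J(r, V) = 23 (J(r, V) = 0*r + 23 = 0 + 23 = 23)
√(-137 + J(9, -19)) = √(-137 + 23) = √(-114) = I*√114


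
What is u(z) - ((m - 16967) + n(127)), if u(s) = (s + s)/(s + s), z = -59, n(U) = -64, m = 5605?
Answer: 11427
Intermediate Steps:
u(s) = 1 (u(s) = (2*s)/((2*s)) = (2*s)*(1/(2*s)) = 1)
u(z) - ((m - 16967) + n(127)) = 1 - ((5605 - 16967) - 64) = 1 - (-11362 - 64) = 1 - 1*(-11426) = 1 + 11426 = 11427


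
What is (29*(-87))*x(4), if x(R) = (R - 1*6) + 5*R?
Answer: -45414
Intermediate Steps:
x(R) = -6 + 6*R (x(R) = (R - 6) + 5*R = (-6 + R) + 5*R = -6 + 6*R)
(29*(-87))*x(4) = (29*(-87))*(-6 + 6*4) = -2523*(-6 + 24) = -2523*18 = -45414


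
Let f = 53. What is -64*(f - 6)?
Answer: -3008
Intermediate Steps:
-64*(f - 6) = -64*(53 - 6) = -64*47 = -3008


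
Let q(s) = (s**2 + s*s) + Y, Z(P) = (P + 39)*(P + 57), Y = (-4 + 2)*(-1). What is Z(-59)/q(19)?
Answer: 10/181 ≈ 0.055249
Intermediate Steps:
Y = 2 (Y = -2*(-1) = 2)
Z(P) = (39 + P)*(57 + P)
q(s) = 2 + 2*s**2 (q(s) = (s**2 + s*s) + 2 = (s**2 + s**2) + 2 = 2*s**2 + 2 = 2 + 2*s**2)
Z(-59)/q(19) = (2223 + (-59)**2 + 96*(-59))/(2 + 2*19**2) = (2223 + 3481 - 5664)/(2 + 2*361) = 40/(2 + 722) = 40/724 = 40*(1/724) = 10/181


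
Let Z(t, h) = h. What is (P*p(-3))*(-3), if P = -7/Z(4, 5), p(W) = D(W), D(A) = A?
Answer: -63/5 ≈ -12.600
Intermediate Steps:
p(W) = W
P = -7/5 ≈ -1.4000
(P*p(-3))*(-3) = -7/5*(-3)*(-3) = (21/5)*(-3) = -63/5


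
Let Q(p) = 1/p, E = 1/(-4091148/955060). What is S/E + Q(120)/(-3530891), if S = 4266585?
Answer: -369795101668570942433/20233276550760 ≈ -1.8277e+7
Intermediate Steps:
E = -238765/1022787 (E = 1/(-4091148*1/955060) = 1/(-1022787/238765) = -238765/1022787 ≈ -0.23345)
S/E + Q(120)/(-3530891) = 4266585/(-238765/1022787) + 1/(120*(-3530891)) = 4266585*(-1022787/238765) + (1/120)*(-1/3530891) = -872761534479/47753 - 1/423706920 = -369795101668570942433/20233276550760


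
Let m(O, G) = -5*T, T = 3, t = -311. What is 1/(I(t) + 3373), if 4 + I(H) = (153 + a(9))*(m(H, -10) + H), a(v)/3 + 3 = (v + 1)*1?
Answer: -1/53355 ≈ -1.8742e-5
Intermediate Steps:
a(v) = -6 + 3*v (a(v) = -9 + 3*((v + 1)*1) = -9 + 3*((1 + v)*1) = -9 + 3*(1 + v) = -9 + (3 + 3*v) = -6 + 3*v)
m(O, G) = -15 (m(O, G) = -5*3 = -15)
I(H) = -2614 + 174*H (I(H) = -4 + (153 + (-6 + 3*9))*(-15 + H) = -4 + (153 + (-6 + 27))*(-15 + H) = -4 + (153 + 21)*(-15 + H) = -4 + 174*(-15 + H) = -4 + (-2610 + 174*H) = -2614 + 174*H)
1/(I(t) + 3373) = 1/((-2614 + 174*(-311)) + 3373) = 1/((-2614 - 54114) + 3373) = 1/(-56728 + 3373) = 1/(-53355) = -1/53355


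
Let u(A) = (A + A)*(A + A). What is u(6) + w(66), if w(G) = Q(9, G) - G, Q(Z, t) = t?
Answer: 144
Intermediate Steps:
u(A) = 4*A² (u(A) = (2*A)*(2*A) = 4*A²)
w(G) = 0 (w(G) = G - G = 0)
u(6) + w(66) = 4*6² + 0 = 4*36 + 0 = 144 + 0 = 144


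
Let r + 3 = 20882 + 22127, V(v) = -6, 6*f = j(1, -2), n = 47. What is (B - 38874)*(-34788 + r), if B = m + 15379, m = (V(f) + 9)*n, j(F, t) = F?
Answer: -191923172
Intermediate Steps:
f = ⅙ (f = (⅙)*1 = ⅙ ≈ 0.16667)
r = 43006 (r = -3 + (20882 + 22127) = -3 + 43009 = 43006)
m = 141 (m = (-6 + 9)*47 = 3*47 = 141)
B = 15520 (B = 141 + 15379 = 15520)
(B - 38874)*(-34788 + r) = (15520 - 38874)*(-34788 + 43006) = -23354*8218 = -191923172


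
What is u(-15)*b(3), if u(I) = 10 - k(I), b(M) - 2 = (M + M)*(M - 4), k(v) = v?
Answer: -100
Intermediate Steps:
b(M) = 2 + 2*M*(-4 + M) (b(M) = 2 + (M + M)*(M - 4) = 2 + (2*M)*(-4 + M) = 2 + 2*M*(-4 + M))
u(I) = 10 - I
u(-15)*b(3) = (10 - 1*(-15))*(2 - 8*3 + 2*3²) = (10 + 15)*(2 - 24 + 2*9) = 25*(2 - 24 + 18) = 25*(-4) = -100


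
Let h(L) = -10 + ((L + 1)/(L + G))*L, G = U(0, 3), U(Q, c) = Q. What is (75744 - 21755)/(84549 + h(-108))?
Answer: 53989/84432 ≈ 0.63944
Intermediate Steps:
G = 0
h(L) = -9 + L (h(L) = -10 + ((L + 1)/(L + 0))*L = -10 + ((1 + L)/L)*L = -10 + (1 + L) = -9 + L)
(75744 - 21755)/(84549 + h(-108)) = (75744 - 21755)/(84549 + (-9 - 108)) = 53989/(84549 - 117) = 53989/84432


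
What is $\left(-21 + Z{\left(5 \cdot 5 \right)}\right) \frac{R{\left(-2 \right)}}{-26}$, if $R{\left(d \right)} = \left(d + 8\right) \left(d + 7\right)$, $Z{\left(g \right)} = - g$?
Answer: $\frac{690}{13} \approx 53.077$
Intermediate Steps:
$R{\left(d \right)} = \left(7 + d\right) \left(8 + d\right)$ ($R{\left(d \right)} = \left(8 + d\right) \left(7 + d\right) = \left(7 + d\right) \left(8 + d\right)$)
$\left(-21 + Z{\left(5 \cdot 5 \right)}\right) \frac{R{\left(-2 \right)}}{-26} = \left(-21 - 5 \cdot 5\right) \frac{56 + \left(-2\right)^{2} + 15 \left(-2\right)}{-26} = \left(-21 - 25\right) \left(56 + 4 - 30\right) \left(- \frac{1}{26}\right) = \left(-21 - 25\right) 30 \left(- \frac{1}{26}\right) = \left(-46\right) \left(- \frac{15}{13}\right) = \frac{690}{13}$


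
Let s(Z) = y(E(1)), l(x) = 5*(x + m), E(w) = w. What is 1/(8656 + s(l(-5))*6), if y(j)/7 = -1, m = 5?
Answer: 1/8614 ≈ 0.00011609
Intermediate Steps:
y(j) = -7 (y(j) = 7*(-1) = -7)
l(x) = 25 + 5*x (l(x) = 5*(x + 5) = 5*(5 + x) = 25 + 5*x)
s(Z) = -7
1/(8656 + s(l(-5))*6) = 1/(8656 - 7*6) = 1/(8656 - 42) = 1/8614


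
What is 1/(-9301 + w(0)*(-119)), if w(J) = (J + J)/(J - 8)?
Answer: -1/9301 ≈ -0.00010752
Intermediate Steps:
w(J) = 2*J/(-8 + J) (w(J) = (2*J)/(-8 + J) = 2*J/(-8 + J))
1/(-9301 + w(0)*(-119)) = 1/(-9301 + (2*0/(-8 + 0))*(-119)) = 1/(-9301 + (2*0/(-8))*(-119)) = 1/(-9301 + (2*0*(-⅛))*(-119)) = 1/(-9301 + 0*(-119)) = 1/(-9301 + 0) = 1/(-9301) = -1/9301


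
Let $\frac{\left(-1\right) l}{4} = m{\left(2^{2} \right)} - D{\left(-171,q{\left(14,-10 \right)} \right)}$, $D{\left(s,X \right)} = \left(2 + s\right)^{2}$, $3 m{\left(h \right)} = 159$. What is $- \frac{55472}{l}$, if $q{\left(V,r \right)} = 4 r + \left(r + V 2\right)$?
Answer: $- \frac{3467}{7127} \approx -0.48646$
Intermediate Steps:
$q{\left(V,r \right)} = 2 V + 5 r$ ($q{\left(V,r \right)} = 4 r + \left(r + 2 V\right) = 2 V + 5 r$)
$m{\left(h \right)} = 53$ ($m{\left(h \right)} = \frac{1}{3} \cdot 159 = 53$)
$l = 114032$ ($l = - 4 \left(53 - \left(2 - 171\right)^{2}\right) = - 4 \left(53 - \left(-169\right)^{2}\right) = - 4 \left(53 - 28561\right) = \left(-4\right) \left(-28508\right) = 114032$)
$- \frac{55472}{l} = - \frac{55472}{114032} = \left(-55472\right) \frac{1}{114032} = - \frac{3467}{7127}$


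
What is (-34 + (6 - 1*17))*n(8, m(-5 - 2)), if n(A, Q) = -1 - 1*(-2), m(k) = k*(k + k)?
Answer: -45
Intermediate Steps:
m(k) = 2*k² (m(k) = k*(2*k) = 2*k²)
n(A, Q) = 1 (n(A, Q) = -1 + 2 = 1)
(-34 + (6 - 1*17))*n(8, m(-5 - 2)) = (-34 + (6 - 1*17))*1 = (-34 + (6 - 17))*1 = (-34 - 11)*1 = -45*1 = -45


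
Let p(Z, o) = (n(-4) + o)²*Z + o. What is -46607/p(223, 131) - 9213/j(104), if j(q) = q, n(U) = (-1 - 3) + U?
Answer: -1413116791/15949336 ≈ -88.600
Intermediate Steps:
n(U) = -4 + U
p(Z, o) = o + Z*(-8 + o)² (p(Z, o) = ((-4 - 4) + o)²*Z + o = (-8 + o)²*Z + o = Z*(-8 + o)² + o = o + Z*(-8 + o)²)
-46607/p(223, 131) - 9213/j(104) = -46607/(131 + 223*(-8 + 131)²) - 9213/104 = -46607/(131 + 223*123²) - 9213*1/104 = -46607/(131 + 223*15129) - 9213/104 = -46607/(131 + 3373767) - 9213/104 = -46607/3373898 - 9213/104 = -46607*1/3373898 - 9213/104 = -4237/306718 - 9213/104 = -1413116791/15949336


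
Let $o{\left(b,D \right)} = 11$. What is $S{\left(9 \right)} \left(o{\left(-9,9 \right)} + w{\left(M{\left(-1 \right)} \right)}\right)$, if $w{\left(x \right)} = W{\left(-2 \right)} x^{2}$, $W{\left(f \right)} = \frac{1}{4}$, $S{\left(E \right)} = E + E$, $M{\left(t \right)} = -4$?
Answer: $270$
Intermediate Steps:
$S{\left(E \right)} = 2 E$
$W{\left(f \right)} = \frac{1}{4}$
$w{\left(x \right)} = \frac{x^{2}}{4}$
$S{\left(9 \right)} \left(o{\left(-9,9 \right)} + w{\left(M{\left(-1 \right)} \right)}\right) = 2 \cdot 9 \left(11 + \frac{\left(-4\right)^{2}}{4}\right) = 18 \left(11 + \frac{1}{4} \cdot 16\right) = 18 \left(11 + 4\right) = 18 \cdot 15 = 270$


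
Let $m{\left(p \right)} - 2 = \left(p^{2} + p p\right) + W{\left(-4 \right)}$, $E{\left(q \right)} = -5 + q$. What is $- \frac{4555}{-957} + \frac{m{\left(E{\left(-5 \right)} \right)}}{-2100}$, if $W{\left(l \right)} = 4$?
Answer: $\frac{1561393}{334950} \approx 4.6616$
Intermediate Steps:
$m{\left(p \right)} = 6 + 2 p^{2}$ ($m{\left(p \right)} = 2 + \left(\left(p^{2} + p p\right) + 4\right) = 2 + \left(\left(p^{2} + p^{2}\right) + 4\right) = 2 + \left(2 p^{2} + 4\right) = 2 + \left(4 + 2 p^{2}\right) = 6 + 2 p^{2}$)
$- \frac{4555}{-957} + \frac{m{\left(E{\left(-5 \right)} \right)}}{-2100} = - \frac{4555}{-957} + \frac{6 + 2 \left(-5 - 5\right)^{2}}{-2100} = \left(-4555\right) \left(- \frac{1}{957}\right) + \left(6 + 2 \left(-10\right)^{2}\right) \left(- \frac{1}{2100}\right) = \frac{4555}{957} + \left(6 + 2 \cdot 100\right) \left(- \frac{1}{2100}\right) = \frac{4555}{957} + \left(6 + 200\right) \left(- \frac{1}{2100}\right) = \frac{4555}{957} + 206 \left(- \frac{1}{2100}\right) = \frac{4555}{957} - \frac{103}{1050} = \frac{1561393}{334950}$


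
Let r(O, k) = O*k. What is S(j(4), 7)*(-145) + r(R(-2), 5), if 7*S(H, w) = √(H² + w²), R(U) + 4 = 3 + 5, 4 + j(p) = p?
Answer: -125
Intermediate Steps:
j(p) = -4 + p
R(U) = 4 (R(U) = -4 + (3 + 5) = -4 + 8 = 4)
S(H, w) = √(H² + w²)/7
S(j(4), 7)*(-145) + r(R(-2), 5) = (√((-4 + 4)² + 7²)/7)*(-145) + 4*5 = (√(0² + 49)/7)*(-145) + 20 = (√(0 + 49)/7)*(-145) + 20 = (√49/7)*(-145) + 20 = ((⅐)*7)*(-145) + 20 = 1*(-145) + 20 = -145 + 20 = -125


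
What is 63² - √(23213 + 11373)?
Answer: 3969 - √34586 ≈ 3783.0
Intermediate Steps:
63² - √(23213 + 11373) = 3969 - √34586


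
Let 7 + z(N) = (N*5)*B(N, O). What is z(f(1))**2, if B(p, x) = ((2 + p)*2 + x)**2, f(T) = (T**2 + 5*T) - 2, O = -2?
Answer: 3972049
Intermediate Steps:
f(T) = -2 + T**2 + 5*T
B(p, x) = (4 + x + 2*p)**2 (B(p, x) = ((4 + 2*p) + x)**2 = (4 + x + 2*p)**2)
z(N) = -7 + 5*N*(2 + 2*N)**2 (z(N) = -7 + (N*5)*(4 - 2 + 2*N)**2 = -7 + (5*N)*(2 + 2*N)**2 = -7 + 5*N*(2 + 2*N)**2)
z(f(1))**2 = (-7 + 20*(-2 + 1**2 + 5*1)*(1 + (-2 + 1**2 + 5*1))**2)**2 = (-7 + 20*(-2 + 1 + 5)*(1 + (-2 + 1 + 5))**2)**2 = (-7 + 20*4*(1 + 4)**2)**2 = (-7 + 20*4*5**2)**2 = (-7 + 20*4*25)**2 = (-7 + 2000)**2 = 1993**2 = 3972049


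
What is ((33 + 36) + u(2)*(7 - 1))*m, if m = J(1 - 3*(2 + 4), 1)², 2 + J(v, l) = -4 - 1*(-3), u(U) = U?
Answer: 729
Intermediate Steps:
J(v, l) = -3 (J(v, l) = -2 + (-4 - 1*(-3)) = -2 + (-4 + 3) = -2 - 1 = -3)
m = 9 (m = (-3)² = 9)
((33 + 36) + u(2)*(7 - 1))*m = ((33 + 36) + 2*(7 - 1))*9 = (69 + 2*6)*9 = (69 + 12)*9 = 81*9 = 729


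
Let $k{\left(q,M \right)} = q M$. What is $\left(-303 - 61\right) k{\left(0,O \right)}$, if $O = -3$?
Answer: $0$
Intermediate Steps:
$k{\left(q,M \right)} = M q$
$\left(-303 - 61\right) k{\left(0,O \right)} = \left(-303 - 61\right) \left(\left(-3\right) 0\right) = \left(-364\right) 0 = 0$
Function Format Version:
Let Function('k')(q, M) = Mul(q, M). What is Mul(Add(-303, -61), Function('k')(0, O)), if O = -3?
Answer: 0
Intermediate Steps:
Function('k')(q, M) = Mul(M, q)
Mul(Add(-303, -61), Function('k')(0, O)) = Mul(Add(-303, -61), Mul(-3, 0)) = Mul(-364, 0) = 0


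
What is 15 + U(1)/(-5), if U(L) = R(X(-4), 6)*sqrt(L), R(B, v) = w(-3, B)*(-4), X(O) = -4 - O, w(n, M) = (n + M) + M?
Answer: 63/5 ≈ 12.600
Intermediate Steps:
w(n, M) = n + 2*M (w(n, M) = (M + n) + M = n + 2*M)
R(B, v) = 12 - 8*B (R(B, v) = (-3 + 2*B)*(-4) = 12 - 8*B)
U(L) = 12*sqrt(L) (U(L) = (12 - 8*(-4 - 1*(-4)))*sqrt(L) = (12 - 8*(-4 + 4))*sqrt(L) = (12 - 8*0)*sqrt(L) = (12 + 0)*sqrt(L) = 12*sqrt(L))
15 + U(1)/(-5) = 15 + (12*sqrt(1))/(-5) = 15 - 12/5 = 63/5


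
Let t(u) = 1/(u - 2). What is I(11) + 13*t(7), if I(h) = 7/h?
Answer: 178/55 ≈ 3.2364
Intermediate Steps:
t(u) = 1/(-2 + u)
I(11) + 13*t(7) = 7/11 + 13/(-2 + 7) = 7*(1/11) + 13/5 = 7/11 + 13*(1/5) = 7/11 + 13/5 = 178/55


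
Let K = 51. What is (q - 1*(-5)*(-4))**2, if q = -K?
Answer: 5041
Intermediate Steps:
q = -51 (q = -1*51 = -51)
(q - 1*(-5)*(-4))**2 = (-51 - 1*(-5)*(-4))**2 = (-51 + 5*(-4))**2 = (-51 - 20)**2 = (-71)**2 = 5041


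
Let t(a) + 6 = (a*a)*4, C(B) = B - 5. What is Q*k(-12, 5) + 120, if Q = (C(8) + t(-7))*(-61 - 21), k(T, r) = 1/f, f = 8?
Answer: -7433/4 ≈ -1858.3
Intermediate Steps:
C(B) = -5 + B
k(T, r) = 1/8
t(a) = -6 + 4*a**2 (t(a) = -6 + (a*a)*4 = -6 + a**2*4 = -6 + 4*a**2)
Q = -15826 (Q = ((-5 + 8) + (-6 + 4*(-7)**2))*(-61 - 21) = (3 + (-6 + 4*49))*(-82) = (3 + (-6 + 196))*(-82) = (3 + 190)*(-82) = 193*(-82) = -15826)
Q*k(-12, 5) + 120 = -15826*1/8 + 120 = -7913/4 + 120 = -7433/4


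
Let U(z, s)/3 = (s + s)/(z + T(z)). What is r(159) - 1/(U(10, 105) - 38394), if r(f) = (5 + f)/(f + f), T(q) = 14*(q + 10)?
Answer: 30433459/59008239 ≈ 0.51575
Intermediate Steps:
T(q) = 140 + 14*q (T(q) = 14*(10 + q) = 140 + 14*q)
U(z, s) = 6*s/(140 + 15*z) (U(z, s) = 3*((s + s)/(z + (140 + 14*z))) = 3*((2*s)/(140 + 15*z)) = 3*(2*s/(140 + 15*z)) = 6*s/(140 + 15*z))
r(f) = (5 + f)/(2*f) (r(f) = (5 + f)/((2*f)) = (5 + f)*(1/(2*f)) = (5 + f)/(2*f))
r(159) - 1/(U(10, 105) - 38394) = (1/2)*(5 + 159)/159 - 1/((6/5)*105/(28 + 3*10) - 38394) = (1/2)*(1/159)*164 - 1/((6/5)*105/(28 + 30) - 38394) = 82/159 - 1/((6/5)*105/58 - 38394) = 82/159 - 1/((6/5)*105*(1/58) - 38394) = 82/159 - 1/(63/29 - 38394) = 82/159 - 1/(-1113363/29) = 82/159 - 1*(-29/1113363) = 82/159 + 29/1113363 = 30433459/59008239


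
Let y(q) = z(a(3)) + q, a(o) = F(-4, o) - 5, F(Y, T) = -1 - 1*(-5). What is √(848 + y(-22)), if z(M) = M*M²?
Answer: 5*√33 ≈ 28.723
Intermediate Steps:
F(Y, T) = 4 (F(Y, T) = -1 + 5 = 4)
a(o) = -1 (a(o) = 4 - 5 = -1)
z(M) = M³
y(q) = -1 + q (y(q) = (-1)³ + q = -1 + q)
√(848 + y(-22)) = √(848 + (-1 - 22)) = √(848 - 23) = √825 = 5*√33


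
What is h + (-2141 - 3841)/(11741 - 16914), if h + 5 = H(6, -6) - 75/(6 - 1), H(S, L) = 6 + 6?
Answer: -35402/5173 ≈ -6.8436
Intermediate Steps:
H(S, L) = 12
h = -8 (h = -5 + (12 - 75/(6 - 1)) = -5 + (12 - 75/5) = -5 + (12 - 75*⅕) = -5 + (12 - 15) = -5 - 3 = -8)
h + (-2141 - 3841)/(11741 - 16914) = -8 + (-2141 - 3841)/(11741 - 16914) = -8 - 5982/(-5173) = -8 - 5982*(-1/5173) = -8 + 5982/5173 = -35402/5173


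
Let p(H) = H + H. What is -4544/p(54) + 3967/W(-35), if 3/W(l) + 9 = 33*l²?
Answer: 1442971312/27 ≈ 5.3443e+7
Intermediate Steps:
p(H) = 2*H
W(l) = 3/(-9 + 33*l²)
-4544/p(54) + 3967/W(-35) = -4544/(2*54) + 3967/(1/(-3 + 11*(-35)²)) = -4544/108 + 3967/(1/(-3 + 11*1225)) = -4544*1/108 + 3967/(1/(-3 + 13475)) = -1136/27 + 3967/(1/13472) = -1136/27 + 3967*13472 = -1136/27 + 53443424 = 1442971312/27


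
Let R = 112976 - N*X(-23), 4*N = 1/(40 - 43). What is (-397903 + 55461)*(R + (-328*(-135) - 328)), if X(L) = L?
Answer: -322428490973/6 ≈ -5.3738e+10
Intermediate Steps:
N = -1/12 (N = 1/(4*(40 - 43)) = (¼)/(-3) = (¼)*(-⅓) = -1/12 ≈ -0.083333)
R = 1355689/12 (R = 112976 - (-1)*(-23)/12 = 112976 - 1*23/12 = 112976 - 23/12 = 1355689/12 ≈ 1.1297e+5)
(-397903 + 55461)*(R + (-328*(-135) - 328)) = (-397903 + 55461)*(1355689/12 + (-328*(-135) - 328)) = -342442*(1355689/12 + (44280 - 328)) = -342442*(1355689/12 + 43952) = -342442*1883113/12 = -322428490973/6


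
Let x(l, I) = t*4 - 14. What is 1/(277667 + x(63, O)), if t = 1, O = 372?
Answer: 1/277657 ≈ 3.6016e-6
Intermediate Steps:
x(l, I) = -10 (x(l, I) = 1*4 - 14 = 4 - 14 = -10)
1/(277667 + x(63, O)) = 1/(277667 - 10) = 1/277657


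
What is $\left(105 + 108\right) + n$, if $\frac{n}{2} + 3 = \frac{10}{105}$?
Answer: $\frac{4351}{21} \approx 207.19$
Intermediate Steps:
$n = - \frac{122}{21}$ ($n = -6 + 2 \cdot \frac{10}{105} = -6 + 2 \cdot 10 \cdot \frac{1}{105} = -6 + 2 \cdot \frac{2}{21} = -6 + \frac{4}{21} = - \frac{122}{21} \approx -5.8095$)
$\left(105 + 108\right) + n = \left(105 + 108\right) - \frac{122}{21} = 213 - \frac{122}{21} = \frac{4351}{21}$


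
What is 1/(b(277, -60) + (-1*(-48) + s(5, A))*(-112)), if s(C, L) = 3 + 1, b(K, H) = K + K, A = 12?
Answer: -1/5270 ≈ -0.00018975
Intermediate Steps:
b(K, H) = 2*K
s(C, L) = 4
1/(b(277, -60) + (-1*(-48) + s(5, A))*(-112)) = 1/(2*277 + (-1*(-48) + 4)*(-112)) = 1/(554 + (48 + 4)*(-112)) = 1/(554 + 52*(-112)) = 1/(554 - 5824) = 1/(-5270) = -1/5270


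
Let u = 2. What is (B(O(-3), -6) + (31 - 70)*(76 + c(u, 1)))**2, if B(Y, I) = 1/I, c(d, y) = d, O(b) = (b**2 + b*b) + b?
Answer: 333172009/36 ≈ 9.2548e+6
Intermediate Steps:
O(b) = b + 2*b**2 (O(b) = (b**2 + b**2) + b = 2*b**2 + b = b + 2*b**2)
(B(O(-3), -6) + (31 - 70)*(76 + c(u, 1)))**2 = (1/(-6) + (31 - 70)*(76 + 2))**2 = (-1/6 - 39*78)**2 = (-1/6 - 3042)**2 = (-18253/6)**2 = 333172009/36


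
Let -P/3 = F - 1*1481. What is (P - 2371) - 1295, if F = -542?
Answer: 2403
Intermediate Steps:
P = 6069 (P = -3*(-542 - 1*1481) = -3*(-542 - 1481) = -3*(-2023) = 6069)
(P - 2371) - 1295 = (6069 - 2371) - 1295 = 3698 - 1295 = 2403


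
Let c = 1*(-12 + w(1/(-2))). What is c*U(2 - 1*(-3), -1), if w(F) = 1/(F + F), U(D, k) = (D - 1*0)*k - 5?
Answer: 130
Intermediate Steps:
U(D, k) = -5 + D*k (U(D, k) = (D + 0)*k - 5 = D*k - 5 = -5 + D*k)
w(F) = 1/(2*F)
c = -13 (c = 1*(-12 + 1/(2*((1/(-2))))) = 1*(-12 + 1/(2*((1*(-½))))) = 1*(-12 + 1/(2*(-½))) = 1*(-12 + (½)*(-2)) = 1*(-12 - 1) = 1*(-13) = -13)
c*U(2 - 1*(-3), -1) = -13*(-5 + (2 - 1*(-3))*(-1)) = -13*(-5 + (2 + 3)*(-1)) = -13*(-5 + 5*(-1)) = -13*(-5 - 5) = -13*(-10) = 130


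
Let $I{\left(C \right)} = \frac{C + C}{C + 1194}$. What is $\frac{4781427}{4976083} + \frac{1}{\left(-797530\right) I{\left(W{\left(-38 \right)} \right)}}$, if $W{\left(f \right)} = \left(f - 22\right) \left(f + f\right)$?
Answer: $\frac{828037010058229}{861747817426400} \approx 0.96088$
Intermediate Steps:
$W{\left(f \right)} = 2 f \left(-22 + f\right)$ ($W{\left(f \right)} = \left(-22 + f\right) 2 f = 2 f \left(-22 + f\right)$)
$I{\left(C \right)} = \frac{2 C}{1194 + C}$
$\frac{4781427}{4976083} + \frac{1}{\left(-797530\right) I{\left(W{\left(-38 \right)} \right)}} = \frac{4781427}{4976083} + \frac{1}{\left(-797530\right) \frac{2 \cdot 2 \left(-38\right) \left(-22 - 38\right)}{1194 + 2 \left(-38\right) \left(-22 - 38\right)}} = 4781427 \cdot \frac{1}{4976083} - \frac{1}{797530 \frac{2 \cdot 2 \left(-38\right) \left(-60\right)}{1194 + 2 \left(-38\right) \left(-60\right)}} = \frac{683061}{710869} - \frac{1}{797530 \cdot 2 \cdot 4560 \frac{1}{1194 + 4560}} = \frac{683061}{710869} - \frac{1}{797530 \cdot 2 \cdot 4560 \cdot \frac{1}{5754}} = \frac{683061}{710869} - \frac{1}{797530 \cdot \frac{1520}{959}} = \frac{683061}{710869} - \frac{959}{1212245600} = \frac{828037010058229}{861747817426400}$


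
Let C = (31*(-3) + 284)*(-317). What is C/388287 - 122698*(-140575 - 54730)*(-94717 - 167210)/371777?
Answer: -2437159568214926703629/144356175999 ≈ -1.6883e+10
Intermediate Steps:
C = -60547 (C = (-93 + 284)*(-317) = 191*(-317) = -60547)
C/388287 - 122698*(-140575 - 54730)*(-94717 - 167210)/371777 = -60547/388287 - 122698*(-140575 - 54730)*(-94717 - 167210)/371777 = -60547*1/388287 - 122698/(371777/((-195305*(-261927)))) = -60547/388287 - 122698/(371777/51155652735) = -60547/388287 - 122698/(371777*(1/51155652735)) = -60547/388287 - 122698/371777/51155652735 = -60547/388287 - 122698*51155652735/371777 = -60547/388287 - 6276696279279030/371777 = -2437159568214926703629/144356175999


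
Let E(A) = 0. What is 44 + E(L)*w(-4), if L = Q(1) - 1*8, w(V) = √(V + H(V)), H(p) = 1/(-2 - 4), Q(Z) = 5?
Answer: 44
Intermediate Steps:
H(p) = -⅙ (H(p) = 1/(-6) = -⅙)
w(V) = √(-⅙ + V) (w(V) = √(V - ⅙) = √(-⅙ + V))
L = -3 (L = 5 - 1*8 = 5 - 8 = -3)
44 + E(L)*w(-4) = 44 + 0*(√(-6 + 36*(-4))/6) = 44 + 0*(√(-6 - 144)/6) = 44 + 0*(√(-150)/6) = 44 + 0*((5*I*√6)/6) = 44 + 0*(5*I*√6/6) = 44 + 0 = 44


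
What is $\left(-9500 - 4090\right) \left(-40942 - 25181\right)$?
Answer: $898611570$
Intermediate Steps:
$\left(-9500 - 4090\right) \left(-40942 - 25181\right) = \left(-13590\right) \left(-66123\right) = 898611570$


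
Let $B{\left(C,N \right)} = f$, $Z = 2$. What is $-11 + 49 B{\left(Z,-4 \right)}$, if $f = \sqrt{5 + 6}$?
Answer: $-11 + 49 \sqrt{11} \approx 151.51$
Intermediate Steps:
$f = \sqrt{11} \approx 3.3166$
$B{\left(C,N \right)} = \sqrt{11}$
$-11 + 49 B{\left(Z,-4 \right)} = -11 + 49 \sqrt{11}$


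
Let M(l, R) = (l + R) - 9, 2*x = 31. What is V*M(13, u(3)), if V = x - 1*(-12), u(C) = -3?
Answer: 55/2 ≈ 27.500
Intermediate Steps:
x = 31/2 (x = (1/2)*31 = 31/2 ≈ 15.500)
M(l, R) = -9 + R + l (M(l, R) = (R + l) - 9 = -9 + R + l)
V = 55/2 (V = 31/2 - 1*(-12) = 31/2 + 12 = 55/2 ≈ 27.500)
V*M(13, u(3)) = 55*(-9 - 3 + 13)/2 = (55/2)*1 = 55/2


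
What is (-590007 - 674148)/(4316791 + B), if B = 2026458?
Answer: -1264155/6343249 ≈ -0.19929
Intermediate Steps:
(-590007 - 674148)/(4316791 + B) = (-590007 - 674148)/(4316791 + 2026458) = -1264155/6343249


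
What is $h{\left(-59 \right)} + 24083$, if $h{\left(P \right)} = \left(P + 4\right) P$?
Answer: $27328$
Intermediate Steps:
$h{\left(P \right)} = P \left(4 + P\right)$ ($h{\left(P \right)} = \left(4 + P\right) P = P \left(4 + P\right)$)
$h{\left(-59 \right)} + 24083 = - 59 \left(4 - 59\right) + 24083 = \left(-59\right) \left(-55\right) + 24083 = 3245 + 24083 = 27328$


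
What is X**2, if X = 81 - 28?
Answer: 2809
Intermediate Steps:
X = 53
X**2 = 53**2 = 2809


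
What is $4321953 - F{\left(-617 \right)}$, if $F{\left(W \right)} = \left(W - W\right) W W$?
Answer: $4321953$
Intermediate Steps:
$F{\left(W \right)} = 0$ ($F{\left(W \right)} = 0 W W = 0 W = 0$)
$4321953 - F{\left(-617 \right)} = 4321953 - 0 = 4321953 + 0 = 4321953$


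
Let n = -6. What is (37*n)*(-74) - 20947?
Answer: -4519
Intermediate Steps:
(37*n)*(-74) - 20947 = (37*(-6))*(-74) - 20947 = -222*(-74) - 20947 = 16428 - 20947 = -4519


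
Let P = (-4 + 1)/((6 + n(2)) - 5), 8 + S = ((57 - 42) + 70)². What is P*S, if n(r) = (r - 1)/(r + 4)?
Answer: -18558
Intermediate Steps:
n(r) = (-1 + r)/(4 + r)
S = 7217 (S = -8 + ((57 - 42) + 70)² = -8 + (15 + 70)² = -8 + 85² = -8 + 7225 = 7217)
P = -18/7 (P = (-4 + 1)/((6 + (-1 + 2)/(4 + 2)) - 5) = -3/((6 + 1/6) - 5) = -3/((6 + (⅙)*1) - 5) = -3/((6 + ⅙) - 5) = -3/(37/6 - 5) = -3/7/6 = -3*6/7 = -18/7 ≈ -2.5714)
P*S = -18/7*7217 = -18558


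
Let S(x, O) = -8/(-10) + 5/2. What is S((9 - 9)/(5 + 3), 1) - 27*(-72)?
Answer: 19473/10 ≈ 1947.3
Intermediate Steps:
S(x, O) = 33/10 (S(x, O) = -8*(-1/10) + 5*(1/2) = 4/5 + 5/2 = 33/10)
S((9 - 9)/(5 + 3), 1) - 27*(-72) = 33/10 - 27*(-72) = 33/10 + 1944 = 19473/10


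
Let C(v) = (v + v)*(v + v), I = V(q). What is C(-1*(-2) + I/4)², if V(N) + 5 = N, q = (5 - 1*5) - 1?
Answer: 1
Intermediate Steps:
q = -1 (q = (5 - 5) - 1 = 0 - 1 = -1)
V(N) = -5 + N
I = -6 (I = -5 - 1 = -6)
C(v) = 4*v² (C(v) = (2*v)*(2*v) = 4*v²)
C(-1*(-2) + I/4)² = (4*(-1*(-2) - 6/4)²)² = (4*(2 - 6*¼)²)² = (4*(2 - 3/2)²)² = (4*(½)²)² = (4*(¼))² = 1² = 1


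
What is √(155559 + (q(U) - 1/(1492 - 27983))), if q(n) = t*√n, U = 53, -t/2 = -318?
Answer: √(109167118733770 + 446327679516*√53)/26491 ≈ 400.24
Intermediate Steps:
t = 636 (t = -2*(-318) = 636)
q(n) = 636*√n
√(155559 + (q(U) - 1/(1492 - 27983))) = √(155559 + (636*√53 - 1/(1492 - 27983))) = √(155559 + (636*√53 - 1/(-26491))) = √(155559 + (636*√53 - 1*(-1/26491))) = √(155559 + (636*√53 + 1/26491)) = √(155559 + (1/26491 + 636*√53)) = √(4120913470/26491 + 636*√53)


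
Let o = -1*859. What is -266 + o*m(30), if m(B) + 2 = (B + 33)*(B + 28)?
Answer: -3137334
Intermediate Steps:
o = -859
m(B) = -2 + (28 + B)*(33 + B) (m(B) = -2 + (B + 33)*(B + 28) = -2 + (33 + B)*(28 + B) = -2 + (28 + B)*(33 + B))
-266 + o*m(30) = -266 - 859*(922 + 30² + 61*30) = -266 - 859*(922 + 900 + 1830) = -266 - 859*3652 = -266 - 3137068 = -3137334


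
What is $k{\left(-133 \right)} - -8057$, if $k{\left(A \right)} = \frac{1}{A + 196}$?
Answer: $\frac{507592}{63} \approx 8057.0$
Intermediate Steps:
$k{\left(A \right)} = \frac{1}{196 + A}$
$k{\left(-133 \right)} - -8057 = \frac{1}{196 - 133} - -8057 = \frac{1}{63} + 8057 = \frac{507592}{63}$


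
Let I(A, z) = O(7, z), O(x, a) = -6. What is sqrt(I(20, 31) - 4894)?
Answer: 70*I ≈ 70.0*I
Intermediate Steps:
I(A, z) = -6
sqrt(I(20, 31) - 4894) = sqrt(-6 - 4894) = sqrt(-4900) = 70*I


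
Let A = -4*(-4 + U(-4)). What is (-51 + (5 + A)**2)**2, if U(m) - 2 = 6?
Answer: 4900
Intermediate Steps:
U(m) = 8 (U(m) = 2 + 6 = 8)
A = -16 (A = -4*(-4 + 8) = -4*4 = -16)
(-51 + (5 + A)**2)**2 = (-51 + (5 - 16)**2)**2 = (-51 + (-11)**2)**2 = (-51 + 121)**2 = 70**2 = 4900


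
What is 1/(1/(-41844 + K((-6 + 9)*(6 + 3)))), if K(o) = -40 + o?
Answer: -41857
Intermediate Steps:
1/(1/(-41844 + K((-6 + 9)*(6 + 3)))) = 1/(1/(-41844 + (-40 + (-6 + 9)*(6 + 3)))) = 1/(1/(-41844 + (-40 + 3*9))) = 1/(1/(-41844 + (-40 + 27))) = 1/(1/(-41844 - 13)) = 1/(1/(-41857)) = 1/(-1/41857) = -41857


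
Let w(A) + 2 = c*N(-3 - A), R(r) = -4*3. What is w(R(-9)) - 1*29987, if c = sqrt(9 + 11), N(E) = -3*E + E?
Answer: -29989 - 36*sqrt(5) ≈ -30070.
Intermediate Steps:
R(r) = -12
N(E) = -2*E
c = 2*sqrt(5) (c = sqrt(20) = 2*sqrt(5) ≈ 4.4721)
w(A) = -2 + 2*sqrt(5)*(6 + 2*A) (w(A) = -2 + (2*sqrt(5))*(-2*(-3 - A)) = -2 + (2*sqrt(5))*(6 + 2*A) = -2 + 2*sqrt(5)*(6 + 2*A))
w(R(-9)) - 1*29987 = (-2 + 4*sqrt(5)*(3 - 12)) - 1*29987 = (-2 + 4*sqrt(5)*(-9)) - 29987 = (-2 - 36*sqrt(5)) - 29987 = -29989 - 36*sqrt(5)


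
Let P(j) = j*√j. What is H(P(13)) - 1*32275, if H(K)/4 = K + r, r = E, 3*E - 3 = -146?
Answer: -97397/3 + 52*√13 ≈ -32278.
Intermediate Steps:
E = -143/3 (E = 1 + (⅓)*(-146) = 1 - 146/3 = -143/3 ≈ -47.667)
r = -143/3 ≈ -47.667
P(j) = j^(3/2)
H(K) = -572/3 + 4*K (H(K) = 4*(K - 143/3) = 4*(-143/3 + K) = -572/3 + 4*K)
H(P(13)) - 1*32275 = (-572/3 + 4*13^(3/2)) - 1*32275 = (-572/3 + 4*(13*√13)) - 32275 = (-572/3 + 52*√13) - 32275 = -97397/3 + 52*√13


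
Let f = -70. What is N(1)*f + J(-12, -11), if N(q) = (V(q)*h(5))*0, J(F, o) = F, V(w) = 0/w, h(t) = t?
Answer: -12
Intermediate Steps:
V(w) = 0
N(q) = 0 (N(q) = (0*5)*0 = 0*0 = 0)
N(1)*f + J(-12, -11) = 0*(-70) - 12 = 0 - 12 = -12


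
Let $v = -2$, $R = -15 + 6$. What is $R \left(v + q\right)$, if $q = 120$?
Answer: $-1062$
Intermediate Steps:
$R = -9$
$R \left(v + q\right) = - 9 \left(-2 + 120\right) = \left(-9\right) 118 = -1062$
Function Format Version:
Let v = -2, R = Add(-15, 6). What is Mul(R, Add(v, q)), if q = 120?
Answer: -1062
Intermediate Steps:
R = -9
Mul(R, Add(v, q)) = Mul(-9, Add(-2, 120)) = Mul(-9, 118) = -1062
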